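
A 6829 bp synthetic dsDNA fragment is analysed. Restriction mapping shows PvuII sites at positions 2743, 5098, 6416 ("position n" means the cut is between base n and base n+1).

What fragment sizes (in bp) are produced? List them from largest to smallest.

Linear molecule, 3 cuts → 4 fragments:
  2743 − 0 = 2743 bp
  5098 − 2743 = 2355 bp
  6416 − 5098 = 1318 bp
  6829 − 6416 = 413 bp
Sorted largest to smallest: 2743, 2355, 1318, 413 bp.

2743, 2355, 1318, 413 bp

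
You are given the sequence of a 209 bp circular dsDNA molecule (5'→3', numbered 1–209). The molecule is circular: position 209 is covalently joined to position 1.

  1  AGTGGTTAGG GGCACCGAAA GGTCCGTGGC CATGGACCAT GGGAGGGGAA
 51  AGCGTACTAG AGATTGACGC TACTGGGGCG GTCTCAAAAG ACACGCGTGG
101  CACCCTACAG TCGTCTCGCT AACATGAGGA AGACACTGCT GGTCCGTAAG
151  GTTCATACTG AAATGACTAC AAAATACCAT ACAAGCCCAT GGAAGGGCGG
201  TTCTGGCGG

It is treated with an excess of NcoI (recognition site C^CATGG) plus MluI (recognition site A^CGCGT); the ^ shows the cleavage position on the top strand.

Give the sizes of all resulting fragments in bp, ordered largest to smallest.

94, 56, 52, 7 bp

NcoI sites (CCATGG) start at positions 30, 37, 187.
NcoI cuts after the first base of each site, so after positions 30, 37, 187.
The MluI site (ACGCGT) starts at position 93.
MluI cuts after the first base of each site, so after position 93.
Combined cut positions: 30, 37, 93, 187.
Circular molecule, 4 cuts → 4 fragments:
  31–37 → 7 bp
  38–93 → 56 bp
  94–187 → 94 bp
  188–209 then 1–30 → 22 + 30 = 52 bp
Sorted largest to smallest: 94, 56, 52, 7 bp.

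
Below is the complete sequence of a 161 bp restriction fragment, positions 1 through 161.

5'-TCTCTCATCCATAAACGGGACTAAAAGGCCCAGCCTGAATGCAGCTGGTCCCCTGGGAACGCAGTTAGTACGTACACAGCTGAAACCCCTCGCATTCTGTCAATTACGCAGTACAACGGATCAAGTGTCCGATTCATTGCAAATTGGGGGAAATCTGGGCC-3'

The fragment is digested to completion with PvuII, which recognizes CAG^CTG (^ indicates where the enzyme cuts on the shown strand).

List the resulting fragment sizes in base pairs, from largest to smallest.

82, 44, 35 bp

PvuII sites (CAGCTG) start at positions 42, 77.
PvuII cuts after base 3 of each site, so after positions 44, 79.
Linear molecule, 2 cuts → 3 fragments:
  1–44 → 44 bp
  45–79 → 35 bp
  80–161 → 82 bp
Sorted largest to smallest: 82, 44, 35 bp.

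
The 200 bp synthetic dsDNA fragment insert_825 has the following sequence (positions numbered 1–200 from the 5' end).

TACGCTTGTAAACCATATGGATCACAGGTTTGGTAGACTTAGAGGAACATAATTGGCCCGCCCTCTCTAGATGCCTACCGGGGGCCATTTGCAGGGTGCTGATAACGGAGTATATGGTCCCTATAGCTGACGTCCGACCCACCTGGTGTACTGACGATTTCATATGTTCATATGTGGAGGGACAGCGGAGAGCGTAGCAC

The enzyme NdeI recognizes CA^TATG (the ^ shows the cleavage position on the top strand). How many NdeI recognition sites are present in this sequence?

3

CATATG occurs starting at positions 14, 161, 169.
NdeI cuts at 3 sites.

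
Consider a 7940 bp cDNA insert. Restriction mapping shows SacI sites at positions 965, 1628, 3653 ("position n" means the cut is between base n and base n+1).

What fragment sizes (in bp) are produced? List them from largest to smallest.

Linear molecule, 3 cuts → 4 fragments:
  965 − 0 = 965 bp
  1628 − 965 = 663 bp
  3653 − 1628 = 2025 bp
  7940 − 3653 = 4287 bp
Sorted largest to smallest: 4287, 2025, 965, 663 bp.

4287, 2025, 965, 663 bp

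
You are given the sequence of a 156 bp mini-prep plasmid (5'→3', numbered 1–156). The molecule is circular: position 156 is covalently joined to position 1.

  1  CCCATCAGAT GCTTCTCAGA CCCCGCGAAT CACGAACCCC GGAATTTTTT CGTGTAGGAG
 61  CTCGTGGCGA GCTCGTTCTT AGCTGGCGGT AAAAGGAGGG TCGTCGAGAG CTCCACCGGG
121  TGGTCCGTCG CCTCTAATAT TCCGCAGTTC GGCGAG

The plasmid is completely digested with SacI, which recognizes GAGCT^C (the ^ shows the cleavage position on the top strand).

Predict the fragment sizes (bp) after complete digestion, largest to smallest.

106, 39, 11 bp

SacI sites (GAGCTC) start at positions 58, 69, 108.
SacI cuts after base 5 of each site (before the last base), so after positions 62, 73, 112.
Circular molecule, 3 cuts → 3 fragments:
  63–73 → 11 bp
  74–112 → 39 bp
  113–156 then 1–62 → 44 + 62 = 106 bp
Sorted largest to smallest: 106, 39, 11 bp.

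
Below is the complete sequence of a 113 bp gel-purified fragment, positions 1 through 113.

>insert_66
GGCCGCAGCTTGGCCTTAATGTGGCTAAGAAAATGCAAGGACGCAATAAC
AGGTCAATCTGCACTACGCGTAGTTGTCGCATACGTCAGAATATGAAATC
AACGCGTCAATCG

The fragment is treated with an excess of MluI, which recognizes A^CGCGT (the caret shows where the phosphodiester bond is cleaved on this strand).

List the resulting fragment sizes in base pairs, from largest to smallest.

66, 36, 11 bp

MluI sites (ACGCGT) start at positions 66, 102.
MluI cuts after the first base of each site, so after positions 66, 102.
Linear molecule, 2 cuts → 3 fragments:
  1–66 → 66 bp
  67–102 → 36 bp
  103–113 → 11 bp
Sorted largest to smallest: 66, 36, 11 bp.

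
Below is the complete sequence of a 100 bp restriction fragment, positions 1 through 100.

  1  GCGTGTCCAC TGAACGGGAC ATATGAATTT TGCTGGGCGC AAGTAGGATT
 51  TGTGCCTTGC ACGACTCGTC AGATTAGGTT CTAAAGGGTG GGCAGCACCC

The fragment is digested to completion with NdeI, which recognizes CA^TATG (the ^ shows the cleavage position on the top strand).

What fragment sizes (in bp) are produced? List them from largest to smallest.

79, 21 bp

The NdeI site (CATATG) starts at position 20.
NdeI cuts after base 2 of each site, so after position 21.
Linear molecule, 1 cut → 2 fragments:
  1–21 → 21 bp
  22–100 → 79 bp
Sorted largest to smallest: 79, 21 bp.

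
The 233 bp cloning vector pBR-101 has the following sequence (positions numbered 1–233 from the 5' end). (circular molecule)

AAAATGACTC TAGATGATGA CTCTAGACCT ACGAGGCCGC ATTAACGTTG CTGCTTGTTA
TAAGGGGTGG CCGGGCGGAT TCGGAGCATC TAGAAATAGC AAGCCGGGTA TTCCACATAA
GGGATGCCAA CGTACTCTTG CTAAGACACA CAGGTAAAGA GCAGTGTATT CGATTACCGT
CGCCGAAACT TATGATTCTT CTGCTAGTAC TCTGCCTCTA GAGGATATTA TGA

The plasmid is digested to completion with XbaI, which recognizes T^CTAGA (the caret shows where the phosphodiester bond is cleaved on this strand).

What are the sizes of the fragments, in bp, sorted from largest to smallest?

128, 67, 25, 13 bp

XbaI sites (TCTAGA) start at positions 9, 22, 89, 217.
XbaI cuts after the first base of each site, so after positions 9, 22, 89, 217.
Circular molecule, 4 cuts → 4 fragments:
  10–22 → 13 bp
  23–89 → 67 bp
  90–217 → 128 bp
  218–233 then 1–9 → 16 + 9 = 25 bp
Sorted largest to smallest: 128, 67, 25, 13 bp.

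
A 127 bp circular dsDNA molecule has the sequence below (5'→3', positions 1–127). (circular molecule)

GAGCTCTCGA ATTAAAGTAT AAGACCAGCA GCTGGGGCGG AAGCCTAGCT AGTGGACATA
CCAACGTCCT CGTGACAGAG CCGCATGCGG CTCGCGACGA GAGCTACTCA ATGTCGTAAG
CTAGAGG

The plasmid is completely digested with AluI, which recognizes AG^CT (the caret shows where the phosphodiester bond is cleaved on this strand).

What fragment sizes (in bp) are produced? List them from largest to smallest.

55, 28, 17, 17, 10 bp

AluI sites (AGCT) start at positions 2, 30, 47, 102, 119.
AluI cuts after base 2 of each site, so after positions 3, 31, 48, 103, 120.
Circular molecule, 5 cuts → 5 fragments:
  4–31 → 28 bp
  32–48 → 17 bp
  49–103 → 55 bp
  104–120 → 17 bp
  121–127 then 1–3 → 7 + 3 = 10 bp
Sorted largest to smallest: 55, 28, 17, 17, 10 bp.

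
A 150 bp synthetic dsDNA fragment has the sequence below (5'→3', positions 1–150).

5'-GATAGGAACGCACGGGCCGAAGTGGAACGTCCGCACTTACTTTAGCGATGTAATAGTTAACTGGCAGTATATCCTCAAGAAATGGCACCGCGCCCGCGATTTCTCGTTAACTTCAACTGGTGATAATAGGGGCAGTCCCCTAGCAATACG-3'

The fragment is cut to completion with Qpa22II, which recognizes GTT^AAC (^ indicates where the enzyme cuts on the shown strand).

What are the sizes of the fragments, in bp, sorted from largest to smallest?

Qpa22II sites (GTTAAC) start at positions 56, 106.
Qpa22II cuts after base 3 of each site, so after positions 58, 108.
Linear molecule, 2 cuts → 3 fragments:
  1–58 → 58 bp
  59–108 → 50 bp
  109–150 → 42 bp
Sorted largest to smallest: 58, 50, 42 bp.

58, 50, 42 bp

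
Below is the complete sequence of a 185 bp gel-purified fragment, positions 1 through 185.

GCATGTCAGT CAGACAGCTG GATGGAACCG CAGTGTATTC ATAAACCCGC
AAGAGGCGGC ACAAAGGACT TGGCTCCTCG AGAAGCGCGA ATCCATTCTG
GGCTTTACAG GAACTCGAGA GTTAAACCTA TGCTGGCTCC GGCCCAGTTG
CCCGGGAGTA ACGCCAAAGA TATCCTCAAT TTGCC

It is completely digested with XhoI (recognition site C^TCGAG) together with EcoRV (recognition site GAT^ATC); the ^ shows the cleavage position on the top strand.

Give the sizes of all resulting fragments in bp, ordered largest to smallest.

77, 57, 37, 14 bp

XhoI sites (CTCGAG) start at positions 77, 114.
XhoI cuts after the first base of each site, so after positions 77, 114.
The EcoRV site (GATATC) starts at position 169.
EcoRV cuts after base 3 of each site, so after position 171.
Combined cut positions: 77, 114, 171.
Linear molecule, 3 cuts → 4 fragments:
  1–77 → 77 bp
  78–114 → 37 bp
  115–171 → 57 bp
  172–185 → 14 bp
Sorted largest to smallest: 77, 57, 37, 14 bp.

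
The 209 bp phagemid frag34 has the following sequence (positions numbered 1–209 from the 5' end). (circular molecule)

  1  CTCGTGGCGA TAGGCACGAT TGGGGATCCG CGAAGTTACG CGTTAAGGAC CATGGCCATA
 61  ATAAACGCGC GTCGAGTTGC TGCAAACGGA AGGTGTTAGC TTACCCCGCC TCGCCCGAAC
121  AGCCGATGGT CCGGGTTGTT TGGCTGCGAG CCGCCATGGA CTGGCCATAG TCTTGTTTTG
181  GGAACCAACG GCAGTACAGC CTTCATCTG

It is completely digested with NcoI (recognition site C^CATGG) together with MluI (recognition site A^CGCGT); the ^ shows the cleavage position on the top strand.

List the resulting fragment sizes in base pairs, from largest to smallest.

104, 93, 12 bp

NcoI sites (CCATGG) start at positions 50, 154.
NcoI cuts after the first base of each site, so after positions 50, 154.
The MluI site (ACGCGT) starts at position 38.
MluI cuts after the first base of each site, so after position 38.
Combined cut positions: 38, 50, 154.
Circular molecule, 3 cuts → 3 fragments:
  39–50 → 12 bp
  51–154 → 104 bp
  155–209 then 1–38 → 55 + 38 = 93 bp
Sorted largest to smallest: 104, 93, 12 bp.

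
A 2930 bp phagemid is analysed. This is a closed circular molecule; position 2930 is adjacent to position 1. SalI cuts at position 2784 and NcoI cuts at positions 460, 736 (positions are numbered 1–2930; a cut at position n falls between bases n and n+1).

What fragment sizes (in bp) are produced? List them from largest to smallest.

Combined cut positions (sorted): 460, 736, 2784.
Circular molecule, 3 cuts → 3 fragments:
  736 − 460 = 276 bp
  2784 − 736 = 2048 bp
  wrap: 2930 − 2784 + 460 = 606 bp
Sorted largest to smallest: 2048, 606, 276 bp.

2048, 606, 276 bp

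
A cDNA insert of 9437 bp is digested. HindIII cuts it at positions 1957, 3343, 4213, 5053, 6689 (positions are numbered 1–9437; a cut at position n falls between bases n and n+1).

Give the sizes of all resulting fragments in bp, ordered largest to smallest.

2748, 1957, 1636, 1386, 870, 840 bp

Linear molecule, 5 cuts → 6 fragments:
  1957 − 0 = 1957 bp
  3343 − 1957 = 1386 bp
  4213 − 3343 = 870 bp
  5053 − 4213 = 840 bp
  6689 − 5053 = 1636 bp
  9437 − 6689 = 2748 bp
Sorted largest to smallest: 2748, 1957, 1636, 1386, 870, 840 bp.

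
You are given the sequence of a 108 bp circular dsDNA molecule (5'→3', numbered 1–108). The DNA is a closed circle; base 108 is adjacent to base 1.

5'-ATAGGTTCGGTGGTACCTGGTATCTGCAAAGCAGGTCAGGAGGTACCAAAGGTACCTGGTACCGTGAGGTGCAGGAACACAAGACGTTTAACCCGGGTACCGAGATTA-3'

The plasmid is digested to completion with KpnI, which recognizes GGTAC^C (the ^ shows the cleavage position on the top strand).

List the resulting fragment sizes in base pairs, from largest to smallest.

KpnI sites (GGTACC) start at positions 12, 42, 51, 58, 96.
KpnI cuts after base 5 of each site (before the last base), so after positions 16, 46, 55, 62, 100.
Circular molecule, 5 cuts → 5 fragments:
  17–46 → 30 bp
  47–55 → 9 bp
  56–62 → 7 bp
  63–100 → 38 bp
  101–108 then 1–16 → 8 + 16 = 24 bp
Sorted largest to smallest: 38, 30, 24, 9, 7 bp.

38, 30, 24, 9, 7 bp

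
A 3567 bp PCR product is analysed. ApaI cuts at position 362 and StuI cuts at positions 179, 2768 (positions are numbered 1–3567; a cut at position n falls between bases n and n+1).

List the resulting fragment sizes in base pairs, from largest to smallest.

2406, 799, 183, 179 bp

Combined cut positions (sorted): 179, 362, 2768.
Linear molecule, 3 cuts → 4 fragments:
  179 − 0 = 179 bp
  362 − 179 = 183 bp
  2768 − 362 = 2406 bp
  3567 − 2768 = 799 bp
Sorted largest to smallest: 2406, 799, 183, 179 bp.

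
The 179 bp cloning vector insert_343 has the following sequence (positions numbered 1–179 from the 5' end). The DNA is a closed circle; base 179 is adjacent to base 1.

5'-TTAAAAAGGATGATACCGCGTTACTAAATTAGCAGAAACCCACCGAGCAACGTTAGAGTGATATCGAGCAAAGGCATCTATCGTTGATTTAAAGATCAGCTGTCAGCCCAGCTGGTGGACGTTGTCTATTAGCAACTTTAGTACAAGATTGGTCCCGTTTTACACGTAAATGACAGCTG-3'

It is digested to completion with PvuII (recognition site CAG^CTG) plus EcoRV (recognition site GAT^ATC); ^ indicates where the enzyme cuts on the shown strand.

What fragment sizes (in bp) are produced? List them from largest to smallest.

65, 65, 37, 12 bp

PvuII sites (CAGCTG) start at positions 97, 109, 174.
PvuII cuts after base 3 of each site, so after positions 99, 111, 176.
The EcoRV site (GATATC) starts at position 60.
EcoRV cuts after base 3 of each site, so after position 62.
Combined cut positions: 62, 99, 111, 176.
Circular molecule, 4 cuts → 4 fragments:
  63–99 → 37 bp
  100–111 → 12 bp
  112–176 → 65 bp
  177–179 then 1–62 → 3 + 62 = 65 bp
Sorted largest to smallest: 65, 65, 37, 12 bp.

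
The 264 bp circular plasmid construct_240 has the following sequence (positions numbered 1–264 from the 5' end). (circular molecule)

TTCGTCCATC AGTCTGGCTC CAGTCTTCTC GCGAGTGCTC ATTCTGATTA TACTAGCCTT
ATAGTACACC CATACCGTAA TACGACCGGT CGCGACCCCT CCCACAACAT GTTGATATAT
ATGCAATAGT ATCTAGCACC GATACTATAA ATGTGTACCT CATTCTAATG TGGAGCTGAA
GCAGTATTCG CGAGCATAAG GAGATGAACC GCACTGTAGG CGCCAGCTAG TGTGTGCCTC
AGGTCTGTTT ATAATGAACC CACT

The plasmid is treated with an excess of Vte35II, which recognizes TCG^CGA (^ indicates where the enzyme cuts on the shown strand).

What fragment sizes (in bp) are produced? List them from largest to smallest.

Vte35II sites (TCGCGA) start at positions 29, 90, 188.
Vte35II cuts after base 3 of each site, so after positions 31, 92, 190.
Circular molecule, 3 cuts → 3 fragments:
  32–92 → 61 bp
  93–190 → 98 bp
  191–264 then 1–31 → 74 + 31 = 105 bp
Sorted largest to smallest: 105, 98, 61 bp.

105, 98, 61 bp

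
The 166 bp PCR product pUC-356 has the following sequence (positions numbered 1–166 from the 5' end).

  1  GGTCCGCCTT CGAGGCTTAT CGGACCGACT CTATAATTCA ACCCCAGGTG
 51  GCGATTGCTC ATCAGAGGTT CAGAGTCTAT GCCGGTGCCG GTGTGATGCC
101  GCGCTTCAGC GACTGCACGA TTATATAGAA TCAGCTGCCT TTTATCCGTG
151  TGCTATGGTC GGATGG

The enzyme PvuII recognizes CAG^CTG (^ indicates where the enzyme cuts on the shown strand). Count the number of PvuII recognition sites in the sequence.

1

CAGCTG occurs starting at position 132.
PvuII cuts at 1 site.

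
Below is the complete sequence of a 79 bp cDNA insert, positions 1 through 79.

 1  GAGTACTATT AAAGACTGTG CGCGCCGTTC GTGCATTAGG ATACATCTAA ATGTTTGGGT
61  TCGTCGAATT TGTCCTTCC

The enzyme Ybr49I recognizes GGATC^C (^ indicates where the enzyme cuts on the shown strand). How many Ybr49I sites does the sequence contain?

0

No occurrence of GGATCC is present in the sequence.
Ybr49I does not cut: 0 sites.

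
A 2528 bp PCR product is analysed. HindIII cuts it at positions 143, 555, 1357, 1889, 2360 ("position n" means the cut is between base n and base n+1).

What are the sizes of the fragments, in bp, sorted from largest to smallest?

Linear molecule, 5 cuts → 6 fragments:
  143 − 0 = 143 bp
  555 − 143 = 412 bp
  1357 − 555 = 802 bp
  1889 − 1357 = 532 bp
  2360 − 1889 = 471 bp
  2528 − 2360 = 168 bp
Sorted largest to smallest: 802, 532, 471, 412, 168, 143 bp.

802, 532, 471, 412, 168, 143 bp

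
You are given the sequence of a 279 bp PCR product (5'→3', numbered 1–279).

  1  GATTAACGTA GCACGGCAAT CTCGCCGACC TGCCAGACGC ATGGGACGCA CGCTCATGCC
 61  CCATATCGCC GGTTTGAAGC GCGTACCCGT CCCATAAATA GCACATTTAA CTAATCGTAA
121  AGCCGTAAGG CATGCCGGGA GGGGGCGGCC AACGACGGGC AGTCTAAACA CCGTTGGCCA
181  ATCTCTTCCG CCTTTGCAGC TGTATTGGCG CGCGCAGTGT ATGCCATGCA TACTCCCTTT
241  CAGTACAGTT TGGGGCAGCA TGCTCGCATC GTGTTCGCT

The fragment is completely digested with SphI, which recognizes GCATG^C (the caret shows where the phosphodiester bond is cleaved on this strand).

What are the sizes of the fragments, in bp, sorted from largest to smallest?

SphI sites (GCATGC) start at positions 130, 258.
SphI cuts after base 5 of each site (before the last base), so after positions 134, 262.
Linear molecule, 2 cuts → 3 fragments:
  1–134 → 134 bp
  135–262 → 128 bp
  263–279 → 17 bp
Sorted largest to smallest: 134, 128, 17 bp.

134, 128, 17 bp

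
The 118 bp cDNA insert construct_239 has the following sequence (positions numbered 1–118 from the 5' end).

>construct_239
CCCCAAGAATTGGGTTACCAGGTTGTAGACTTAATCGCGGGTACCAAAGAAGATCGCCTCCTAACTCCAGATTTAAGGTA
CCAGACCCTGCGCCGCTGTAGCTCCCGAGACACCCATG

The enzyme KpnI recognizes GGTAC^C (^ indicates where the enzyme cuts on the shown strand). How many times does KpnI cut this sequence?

GGTACC occurs starting at positions 40, 77.
KpnI cuts at 2 sites.

2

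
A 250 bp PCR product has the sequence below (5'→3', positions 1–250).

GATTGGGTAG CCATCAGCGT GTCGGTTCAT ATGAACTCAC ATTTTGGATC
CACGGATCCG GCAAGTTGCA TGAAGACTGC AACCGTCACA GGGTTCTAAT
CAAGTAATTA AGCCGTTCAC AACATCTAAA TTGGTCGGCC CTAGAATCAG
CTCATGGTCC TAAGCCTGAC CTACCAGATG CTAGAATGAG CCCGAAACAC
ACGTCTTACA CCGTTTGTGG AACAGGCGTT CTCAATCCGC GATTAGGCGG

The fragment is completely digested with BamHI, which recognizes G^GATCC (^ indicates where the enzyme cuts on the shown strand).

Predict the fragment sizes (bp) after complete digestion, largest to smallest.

196, 46, 8 bp

BamHI sites (GGATCC) start at positions 46, 54.
BamHI cuts after the first base of each site, so after positions 46, 54.
Linear molecule, 2 cuts → 3 fragments:
  1–46 → 46 bp
  47–54 → 8 bp
  55–250 → 196 bp
Sorted largest to smallest: 196, 46, 8 bp.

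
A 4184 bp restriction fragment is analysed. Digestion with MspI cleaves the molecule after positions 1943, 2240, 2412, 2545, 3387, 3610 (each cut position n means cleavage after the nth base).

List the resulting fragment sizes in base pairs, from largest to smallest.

1943, 842, 574, 297, 223, 172, 133 bp

Linear molecule, 6 cuts → 7 fragments:
  1943 − 0 = 1943 bp
  2240 − 1943 = 297 bp
  2412 − 2240 = 172 bp
  2545 − 2412 = 133 bp
  3387 − 2545 = 842 bp
  3610 − 3387 = 223 bp
  4184 − 3610 = 574 bp
Sorted largest to smallest: 1943, 842, 574, 297, 223, 172, 133 bp.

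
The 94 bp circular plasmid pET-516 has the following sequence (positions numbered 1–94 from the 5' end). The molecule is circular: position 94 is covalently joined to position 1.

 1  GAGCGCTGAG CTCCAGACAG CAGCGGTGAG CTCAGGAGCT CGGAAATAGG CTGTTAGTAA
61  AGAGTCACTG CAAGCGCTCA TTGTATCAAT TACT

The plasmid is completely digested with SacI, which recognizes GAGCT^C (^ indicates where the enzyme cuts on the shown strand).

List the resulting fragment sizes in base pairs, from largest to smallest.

SacI sites (GAGCTC) start at positions 8, 28, 36.
SacI cuts after base 5 of each site (before the last base), so after positions 12, 32, 40.
Circular molecule, 3 cuts → 3 fragments:
  13–32 → 20 bp
  33–40 → 8 bp
  41–94 then 1–12 → 54 + 12 = 66 bp
Sorted largest to smallest: 66, 20, 8 bp.

66, 20, 8 bp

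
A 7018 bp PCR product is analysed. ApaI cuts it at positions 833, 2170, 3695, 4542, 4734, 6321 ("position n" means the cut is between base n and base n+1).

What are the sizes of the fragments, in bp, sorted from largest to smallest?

Linear molecule, 6 cuts → 7 fragments:
  833 − 0 = 833 bp
  2170 − 833 = 1337 bp
  3695 − 2170 = 1525 bp
  4542 − 3695 = 847 bp
  4734 − 4542 = 192 bp
  6321 − 4734 = 1587 bp
  7018 − 6321 = 697 bp
Sorted largest to smallest: 1587, 1525, 1337, 847, 833, 697, 192 bp.

1587, 1525, 1337, 847, 833, 697, 192 bp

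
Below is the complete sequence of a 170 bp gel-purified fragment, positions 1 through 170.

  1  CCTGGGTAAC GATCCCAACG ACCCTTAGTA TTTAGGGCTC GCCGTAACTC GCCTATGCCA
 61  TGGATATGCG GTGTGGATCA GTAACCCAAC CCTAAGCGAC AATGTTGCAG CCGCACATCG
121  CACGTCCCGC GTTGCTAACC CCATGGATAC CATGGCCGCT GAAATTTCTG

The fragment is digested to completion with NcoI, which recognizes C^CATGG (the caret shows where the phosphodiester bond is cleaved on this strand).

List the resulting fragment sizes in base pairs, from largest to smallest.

NcoI sites (CCATGG) start at positions 58, 141, 150.
NcoI cuts after the first base of each site, so after positions 58, 141, 150.
Linear molecule, 3 cuts → 4 fragments:
  1–58 → 58 bp
  59–141 → 83 bp
  142–150 → 9 bp
  151–170 → 20 bp
Sorted largest to smallest: 83, 58, 20, 9 bp.

83, 58, 20, 9 bp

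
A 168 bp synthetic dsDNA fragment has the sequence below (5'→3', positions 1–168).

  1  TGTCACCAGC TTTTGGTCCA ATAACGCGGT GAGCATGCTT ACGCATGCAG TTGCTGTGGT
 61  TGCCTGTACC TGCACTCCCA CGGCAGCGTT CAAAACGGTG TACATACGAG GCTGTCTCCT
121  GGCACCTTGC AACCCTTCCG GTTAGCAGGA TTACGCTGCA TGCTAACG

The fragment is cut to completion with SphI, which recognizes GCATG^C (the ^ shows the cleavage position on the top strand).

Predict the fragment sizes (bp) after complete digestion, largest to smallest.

SphI sites (GCATGC) start at positions 33, 43, 158.
SphI cuts after base 5 of each site (before the last base), so after positions 37, 47, 162.
Linear molecule, 3 cuts → 4 fragments:
  1–37 → 37 bp
  38–47 → 10 bp
  48–162 → 115 bp
  163–168 → 6 bp
Sorted largest to smallest: 115, 37, 10, 6 bp.

115, 37, 10, 6 bp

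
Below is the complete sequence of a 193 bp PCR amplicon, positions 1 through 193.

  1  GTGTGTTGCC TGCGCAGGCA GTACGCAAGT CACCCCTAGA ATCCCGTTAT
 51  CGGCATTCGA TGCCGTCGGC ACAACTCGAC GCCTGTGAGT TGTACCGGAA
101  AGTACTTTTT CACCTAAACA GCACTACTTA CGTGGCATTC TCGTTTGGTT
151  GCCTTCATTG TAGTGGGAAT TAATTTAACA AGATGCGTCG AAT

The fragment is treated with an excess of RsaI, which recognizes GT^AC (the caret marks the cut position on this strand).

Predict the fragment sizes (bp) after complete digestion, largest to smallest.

90, 71, 22, 10 bp

RsaI sites (GTAC) start at positions 21, 92, 102.
RsaI cuts after base 2 of each site, so after positions 22, 93, 103.
Linear molecule, 3 cuts → 4 fragments:
  1–22 → 22 bp
  23–93 → 71 bp
  94–103 → 10 bp
  104–193 → 90 bp
Sorted largest to smallest: 90, 71, 22, 10 bp.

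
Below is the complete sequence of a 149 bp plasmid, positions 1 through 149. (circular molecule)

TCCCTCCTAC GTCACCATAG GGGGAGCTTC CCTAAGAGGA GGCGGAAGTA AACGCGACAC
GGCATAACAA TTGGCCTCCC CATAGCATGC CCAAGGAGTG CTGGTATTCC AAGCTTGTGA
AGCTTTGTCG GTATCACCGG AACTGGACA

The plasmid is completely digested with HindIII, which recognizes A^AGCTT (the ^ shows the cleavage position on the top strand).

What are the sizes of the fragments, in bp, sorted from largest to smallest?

140, 9 bp

HindIII sites (AAGCTT) start at positions 111, 120.
HindIII cuts after the first base of each site, so after positions 111, 120.
Circular molecule, 2 cuts → 2 fragments:
  112–120 → 9 bp
  121–149 then 1–111 → 29 + 111 = 140 bp
Sorted largest to smallest: 140, 9 bp.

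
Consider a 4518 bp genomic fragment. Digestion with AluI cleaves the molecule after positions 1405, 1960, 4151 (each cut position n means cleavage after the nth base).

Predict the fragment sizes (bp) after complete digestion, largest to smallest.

Linear molecule, 3 cuts → 4 fragments:
  1405 − 0 = 1405 bp
  1960 − 1405 = 555 bp
  4151 − 1960 = 2191 bp
  4518 − 4151 = 367 bp
Sorted largest to smallest: 2191, 1405, 555, 367 bp.

2191, 1405, 555, 367 bp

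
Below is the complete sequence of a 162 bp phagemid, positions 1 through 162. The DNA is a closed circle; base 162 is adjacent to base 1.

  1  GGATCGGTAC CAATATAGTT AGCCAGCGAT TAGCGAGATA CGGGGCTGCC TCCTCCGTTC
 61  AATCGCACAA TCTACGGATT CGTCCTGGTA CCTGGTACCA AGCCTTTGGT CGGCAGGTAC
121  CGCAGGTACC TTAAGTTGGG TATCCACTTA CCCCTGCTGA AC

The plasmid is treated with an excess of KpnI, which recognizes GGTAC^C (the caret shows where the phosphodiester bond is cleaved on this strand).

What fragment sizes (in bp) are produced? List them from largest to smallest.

81, 43, 22, 9, 7 bp

KpnI sites (GGTACC) start at positions 6, 87, 94, 116, 125.
KpnI cuts after base 5 of each site (before the last base), so after positions 10, 91, 98, 120, 129.
Circular molecule, 5 cuts → 5 fragments:
  11–91 → 81 bp
  92–98 → 7 bp
  99–120 → 22 bp
  121–129 → 9 bp
  130–162 then 1–10 → 33 + 10 = 43 bp
Sorted largest to smallest: 81, 43, 22, 9, 7 bp.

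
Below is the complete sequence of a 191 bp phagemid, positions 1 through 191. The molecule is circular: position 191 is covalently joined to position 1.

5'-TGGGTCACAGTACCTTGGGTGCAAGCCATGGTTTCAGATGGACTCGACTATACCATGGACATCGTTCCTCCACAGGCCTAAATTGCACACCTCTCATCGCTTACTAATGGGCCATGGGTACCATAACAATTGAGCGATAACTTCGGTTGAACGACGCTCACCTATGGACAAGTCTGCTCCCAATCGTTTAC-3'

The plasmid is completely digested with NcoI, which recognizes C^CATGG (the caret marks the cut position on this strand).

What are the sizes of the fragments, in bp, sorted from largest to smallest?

NcoI sites (CCATGG) start at positions 26, 53, 112.
NcoI cuts after the first base of each site, so after positions 26, 53, 112.
Circular molecule, 3 cuts → 3 fragments:
  27–53 → 27 bp
  54–112 → 59 bp
  113–191 then 1–26 → 79 + 26 = 105 bp
Sorted largest to smallest: 105, 59, 27 bp.

105, 59, 27 bp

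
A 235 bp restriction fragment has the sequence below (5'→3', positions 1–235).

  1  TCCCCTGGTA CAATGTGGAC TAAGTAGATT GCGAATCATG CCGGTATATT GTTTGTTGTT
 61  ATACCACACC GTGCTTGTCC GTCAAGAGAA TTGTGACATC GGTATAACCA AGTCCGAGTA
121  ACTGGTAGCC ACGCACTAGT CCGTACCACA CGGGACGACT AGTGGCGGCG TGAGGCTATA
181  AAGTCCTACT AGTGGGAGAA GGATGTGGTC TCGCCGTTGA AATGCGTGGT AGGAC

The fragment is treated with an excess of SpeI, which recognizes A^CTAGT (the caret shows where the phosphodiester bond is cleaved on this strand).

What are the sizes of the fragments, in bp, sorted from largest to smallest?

SpeI sites (ACTAGT) start at positions 135, 158, 188.
SpeI cuts after the first base of each site, so after positions 135, 158, 188.
Linear molecule, 3 cuts → 4 fragments:
  1–135 → 135 bp
  136–158 → 23 bp
  159–188 → 30 bp
  189–235 → 47 bp
Sorted largest to smallest: 135, 47, 30, 23 bp.

135, 47, 30, 23 bp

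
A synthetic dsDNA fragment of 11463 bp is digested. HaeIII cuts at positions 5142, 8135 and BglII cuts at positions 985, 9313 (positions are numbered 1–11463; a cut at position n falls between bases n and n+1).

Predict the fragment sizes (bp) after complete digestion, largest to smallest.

Combined cut positions (sorted): 985, 5142, 8135, 9313.
Linear molecule, 4 cuts → 5 fragments:
  985 − 0 = 985 bp
  5142 − 985 = 4157 bp
  8135 − 5142 = 2993 bp
  9313 − 8135 = 1178 bp
  11463 − 9313 = 2150 bp
Sorted largest to smallest: 4157, 2993, 2150, 1178, 985 bp.

4157, 2993, 2150, 1178, 985 bp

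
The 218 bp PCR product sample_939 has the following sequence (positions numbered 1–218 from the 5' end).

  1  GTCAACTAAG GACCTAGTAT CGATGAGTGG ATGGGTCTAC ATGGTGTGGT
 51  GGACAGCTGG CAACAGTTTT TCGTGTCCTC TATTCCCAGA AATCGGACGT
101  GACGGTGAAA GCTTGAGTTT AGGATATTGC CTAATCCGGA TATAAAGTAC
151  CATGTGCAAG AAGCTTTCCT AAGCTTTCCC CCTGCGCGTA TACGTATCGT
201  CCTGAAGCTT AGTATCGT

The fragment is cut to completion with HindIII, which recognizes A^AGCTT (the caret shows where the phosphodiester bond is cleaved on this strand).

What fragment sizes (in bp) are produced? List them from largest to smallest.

HindIII sites (AAGCTT) start at positions 109, 161, 171, 205.
HindIII cuts after the first base of each site, so after positions 109, 161, 171, 205.
Linear molecule, 4 cuts → 5 fragments:
  1–109 → 109 bp
  110–161 → 52 bp
  162–171 → 10 bp
  172–205 → 34 bp
  206–218 → 13 bp
Sorted largest to smallest: 109, 52, 34, 13, 10 bp.

109, 52, 34, 13, 10 bp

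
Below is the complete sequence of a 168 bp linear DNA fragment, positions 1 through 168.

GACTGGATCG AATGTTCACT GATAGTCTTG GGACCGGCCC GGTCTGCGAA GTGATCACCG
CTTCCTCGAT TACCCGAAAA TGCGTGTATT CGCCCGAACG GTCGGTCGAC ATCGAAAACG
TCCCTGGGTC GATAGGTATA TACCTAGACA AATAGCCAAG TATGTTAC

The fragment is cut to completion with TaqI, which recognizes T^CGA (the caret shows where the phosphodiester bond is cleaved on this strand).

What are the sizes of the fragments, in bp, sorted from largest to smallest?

58, 40, 39, 17, 8, 6 bp

TaqI sites (TCGA) start at positions 8, 66, 106, 112, 129.
TaqI cuts after the first base of each site, so after positions 8, 66, 106, 112, 129.
Linear molecule, 5 cuts → 6 fragments:
  1–8 → 8 bp
  9–66 → 58 bp
  67–106 → 40 bp
  107–112 → 6 bp
  113–129 → 17 bp
  130–168 → 39 bp
Sorted largest to smallest: 58, 40, 39, 17, 8, 6 bp.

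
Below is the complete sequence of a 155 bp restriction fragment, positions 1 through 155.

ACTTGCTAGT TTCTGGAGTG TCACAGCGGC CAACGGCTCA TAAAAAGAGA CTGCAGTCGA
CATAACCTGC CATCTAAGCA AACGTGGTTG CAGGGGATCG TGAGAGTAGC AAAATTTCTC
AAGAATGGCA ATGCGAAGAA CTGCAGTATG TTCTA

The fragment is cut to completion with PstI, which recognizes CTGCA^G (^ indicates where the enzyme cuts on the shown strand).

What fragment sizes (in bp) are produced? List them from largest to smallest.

90, 55, 10 bp

PstI sites (CTGCAG) start at positions 51, 141.
PstI cuts after base 5 of each site (before the last base), so after positions 55, 145.
Linear molecule, 2 cuts → 3 fragments:
  1–55 → 55 bp
  56–145 → 90 bp
  146–155 → 10 bp
Sorted largest to smallest: 90, 55, 10 bp.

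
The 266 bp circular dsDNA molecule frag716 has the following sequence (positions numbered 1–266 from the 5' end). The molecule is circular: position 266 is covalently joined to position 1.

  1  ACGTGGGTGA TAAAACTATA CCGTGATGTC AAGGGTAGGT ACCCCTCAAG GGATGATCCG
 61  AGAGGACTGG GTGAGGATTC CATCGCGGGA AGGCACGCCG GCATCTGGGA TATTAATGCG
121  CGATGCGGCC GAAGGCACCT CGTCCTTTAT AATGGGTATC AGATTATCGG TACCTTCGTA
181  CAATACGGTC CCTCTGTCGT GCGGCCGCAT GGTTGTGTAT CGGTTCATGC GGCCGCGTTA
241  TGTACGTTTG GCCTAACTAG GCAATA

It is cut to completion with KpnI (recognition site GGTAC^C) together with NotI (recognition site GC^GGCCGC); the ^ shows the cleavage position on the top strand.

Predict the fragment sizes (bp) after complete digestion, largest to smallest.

131, 78, 29, 28 bp

KpnI sites (GGTACC) start at positions 38, 169.
KpnI cuts after base 5 of each site (before the last base), so after positions 42, 173.
NotI sites (GCGGCCGC) start at positions 201, 229.
NotI cuts after base 2 of each site, so after positions 202, 230.
Combined cut positions: 42, 173, 202, 230.
Circular molecule, 4 cuts → 4 fragments:
  43–173 → 131 bp
  174–202 → 29 bp
  203–230 → 28 bp
  231–266 then 1–42 → 36 + 42 = 78 bp
Sorted largest to smallest: 131, 78, 29, 28 bp.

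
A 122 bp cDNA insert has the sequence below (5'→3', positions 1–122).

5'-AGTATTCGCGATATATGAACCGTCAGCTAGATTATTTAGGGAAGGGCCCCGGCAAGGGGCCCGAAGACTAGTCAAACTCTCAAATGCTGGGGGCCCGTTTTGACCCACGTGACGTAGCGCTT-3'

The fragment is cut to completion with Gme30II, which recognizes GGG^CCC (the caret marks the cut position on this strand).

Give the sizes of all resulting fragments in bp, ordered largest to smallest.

46, 34, 29, 13 bp

Gme30II sites (GGGCCC) start at positions 44, 57, 91.
Gme30II cuts after base 3 of each site, so after positions 46, 59, 93.
Linear molecule, 3 cuts → 4 fragments:
  1–46 → 46 bp
  47–59 → 13 bp
  60–93 → 34 bp
  94–122 → 29 bp
Sorted largest to smallest: 46, 34, 29, 13 bp.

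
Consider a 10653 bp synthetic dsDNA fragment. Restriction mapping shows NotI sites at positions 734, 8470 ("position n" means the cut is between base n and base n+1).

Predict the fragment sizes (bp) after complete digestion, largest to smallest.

Linear molecule, 2 cuts → 3 fragments:
  734 − 0 = 734 bp
  8470 − 734 = 7736 bp
  10653 − 8470 = 2183 bp
Sorted largest to smallest: 7736, 2183, 734 bp.

7736, 2183, 734 bp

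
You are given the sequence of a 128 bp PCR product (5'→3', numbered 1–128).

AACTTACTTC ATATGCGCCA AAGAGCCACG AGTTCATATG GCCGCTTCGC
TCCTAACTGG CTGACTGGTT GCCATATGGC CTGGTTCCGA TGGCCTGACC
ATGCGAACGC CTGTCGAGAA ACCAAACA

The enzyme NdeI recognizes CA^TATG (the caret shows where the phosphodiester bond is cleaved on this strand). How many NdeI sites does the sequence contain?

CATATG occurs starting at positions 10, 35, 73.
NdeI cuts at 3 sites.

3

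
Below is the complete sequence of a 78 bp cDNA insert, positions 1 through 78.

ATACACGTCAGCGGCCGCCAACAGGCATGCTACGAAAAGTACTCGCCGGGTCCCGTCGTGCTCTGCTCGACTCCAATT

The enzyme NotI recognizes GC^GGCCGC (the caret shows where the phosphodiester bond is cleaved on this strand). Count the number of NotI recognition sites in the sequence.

GCGGCCGC occurs starting at position 11.
NotI cuts at 1 site.

1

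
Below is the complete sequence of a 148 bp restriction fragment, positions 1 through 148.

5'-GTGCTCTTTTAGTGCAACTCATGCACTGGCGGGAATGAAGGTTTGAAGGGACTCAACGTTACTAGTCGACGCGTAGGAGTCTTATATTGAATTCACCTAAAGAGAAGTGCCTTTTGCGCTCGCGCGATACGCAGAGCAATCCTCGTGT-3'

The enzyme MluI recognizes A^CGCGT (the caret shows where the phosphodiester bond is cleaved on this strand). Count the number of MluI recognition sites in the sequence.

1

ACGCGT occurs starting at position 69.
MluI cuts at 1 site.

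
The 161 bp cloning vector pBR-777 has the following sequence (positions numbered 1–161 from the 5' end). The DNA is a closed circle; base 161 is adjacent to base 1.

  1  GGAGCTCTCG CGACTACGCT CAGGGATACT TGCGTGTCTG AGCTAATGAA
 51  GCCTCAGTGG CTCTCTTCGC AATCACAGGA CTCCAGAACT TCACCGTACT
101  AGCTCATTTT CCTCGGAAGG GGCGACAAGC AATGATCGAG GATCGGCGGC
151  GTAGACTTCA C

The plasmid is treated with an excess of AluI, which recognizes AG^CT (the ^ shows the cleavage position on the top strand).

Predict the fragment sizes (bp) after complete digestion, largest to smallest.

63, 60, 38 bp

AluI sites (AGCT) start at positions 3, 41, 101.
AluI cuts after base 2 of each site, so after positions 4, 42, 102.
Circular molecule, 3 cuts → 3 fragments:
  5–42 → 38 bp
  43–102 → 60 bp
  103–161 then 1–4 → 59 + 4 = 63 bp
Sorted largest to smallest: 63, 60, 38 bp.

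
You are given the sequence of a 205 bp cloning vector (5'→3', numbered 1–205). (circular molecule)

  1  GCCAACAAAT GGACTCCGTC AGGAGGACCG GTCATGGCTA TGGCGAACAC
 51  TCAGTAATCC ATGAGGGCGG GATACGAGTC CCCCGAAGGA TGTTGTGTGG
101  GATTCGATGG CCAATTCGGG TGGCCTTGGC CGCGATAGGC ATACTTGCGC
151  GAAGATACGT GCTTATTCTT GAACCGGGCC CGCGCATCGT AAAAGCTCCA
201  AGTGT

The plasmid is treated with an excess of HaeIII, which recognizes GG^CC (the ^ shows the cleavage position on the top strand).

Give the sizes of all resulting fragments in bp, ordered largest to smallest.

137, 49, 13, 6 bp

HaeIII sites (GGCC) start at positions 109, 122, 128, 177.
HaeIII cuts after base 2 of each site, so after positions 110, 123, 129, 178.
Circular molecule, 4 cuts → 4 fragments:
  111–123 → 13 bp
  124–129 → 6 bp
  130–178 → 49 bp
  179–205 then 1–110 → 27 + 110 = 137 bp
Sorted largest to smallest: 137, 49, 13, 6 bp.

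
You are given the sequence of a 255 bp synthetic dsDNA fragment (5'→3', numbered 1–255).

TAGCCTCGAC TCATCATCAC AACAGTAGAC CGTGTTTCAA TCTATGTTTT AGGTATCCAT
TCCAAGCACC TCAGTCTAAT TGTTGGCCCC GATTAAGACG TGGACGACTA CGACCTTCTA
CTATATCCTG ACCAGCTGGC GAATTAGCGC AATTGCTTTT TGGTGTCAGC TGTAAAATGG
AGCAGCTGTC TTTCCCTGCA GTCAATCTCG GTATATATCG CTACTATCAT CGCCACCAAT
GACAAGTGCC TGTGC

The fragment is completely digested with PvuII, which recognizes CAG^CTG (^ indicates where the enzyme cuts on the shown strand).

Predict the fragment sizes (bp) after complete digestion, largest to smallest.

PvuII sites (CAGCTG) start at positions 133, 167, 183.
PvuII cuts after base 3 of each site, so after positions 135, 169, 185.
Linear molecule, 3 cuts → 4 fragments:
  1–135 → 135 bp
  136–169 → 34 bp
  170–185 → 16 bp
  186–255 → 70 bp
Sorted largest to smallest: 135, 70, 34, 16 bp.

135, 70, 34, 16 bp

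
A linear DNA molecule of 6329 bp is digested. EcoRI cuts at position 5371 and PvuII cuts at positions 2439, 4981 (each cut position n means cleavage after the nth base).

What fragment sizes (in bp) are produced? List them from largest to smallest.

2542, 2439, 958, 390 bp

Combined cut positions (sorted): 2439, 4981, 5371.
Linear molecule, 3 cuts → 4 fragments:
  2439 − 0 = 2439 bp
  4981 − 2439 = 2542 bp
  5371 − 4981 = 390 bp
  6329 − 5371 = 958 bp
Sorted largest to smallest: 2542, 2439, 958, 390 bp.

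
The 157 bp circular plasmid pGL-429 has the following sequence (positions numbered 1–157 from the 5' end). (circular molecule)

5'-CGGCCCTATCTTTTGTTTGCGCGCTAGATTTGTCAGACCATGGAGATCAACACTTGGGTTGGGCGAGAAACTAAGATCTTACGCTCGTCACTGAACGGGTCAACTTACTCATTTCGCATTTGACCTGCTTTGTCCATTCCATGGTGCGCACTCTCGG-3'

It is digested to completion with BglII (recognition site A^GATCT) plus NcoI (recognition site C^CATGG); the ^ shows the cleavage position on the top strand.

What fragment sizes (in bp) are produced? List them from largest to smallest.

65, 56, 36 bp

The BglII site (AGATCT) starts at position 74.
BglII cuts after the first base of each site, so after position 74.
NcoI sites (CCATGG) start at positions 38, 139.
NcoI cuts after the first base of each site, so after positions 38, 139.
Combined cut positions: 38, 74, 139.
Circular molecule, 3 cuts → 3 fragments:
  39–74 → 36 bp
  75–139 → 65 bp
  140–157 then 1–38 → 18 + 38 = 56 bp
Sorted largest to smallest: 65, 56, 36 bp.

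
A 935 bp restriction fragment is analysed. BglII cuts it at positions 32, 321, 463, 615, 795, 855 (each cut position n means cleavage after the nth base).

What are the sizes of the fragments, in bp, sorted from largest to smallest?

289, 180, 152, 142, 80, 60, 32 bp

Linear molecule, 6 cuts → 7 fragments:
  32 − 0 = 32 bp
  321 − 32 = 289 bp
  463 − 321 = 142 bp
  615 − 463 = 152 bp
  795 − 615 = 180 bp
  855 − 795 = 60 bp
  935 − 855 = 80 bp
Sorted largest to smallest: 289, 180, 152, 142, 80, 60, 32 bp.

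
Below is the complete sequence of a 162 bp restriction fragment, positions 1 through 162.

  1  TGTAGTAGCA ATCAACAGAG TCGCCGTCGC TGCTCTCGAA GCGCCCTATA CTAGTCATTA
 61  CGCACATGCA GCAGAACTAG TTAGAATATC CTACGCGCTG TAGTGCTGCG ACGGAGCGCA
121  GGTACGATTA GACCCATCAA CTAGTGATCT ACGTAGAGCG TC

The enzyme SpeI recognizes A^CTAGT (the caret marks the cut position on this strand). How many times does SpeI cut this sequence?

ACTAGT occurs starting at positions 50, 76, 140.
SpeI cuts at 3 sites.

3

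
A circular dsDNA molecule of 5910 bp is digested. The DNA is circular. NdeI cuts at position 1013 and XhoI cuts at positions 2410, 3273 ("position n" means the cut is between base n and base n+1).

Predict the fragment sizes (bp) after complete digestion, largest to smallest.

3650, 1397, 863 bp

Combined cut positions (sorted): 1013, 2410, 3273.
Circular molecule, 3 cuts → 3 fragments:
  2410 − 1013 = 1397 bp
  3273 − 2410 = 863 bp
  wrap: 5910 − 3273 + 1013 = 3650 bp
Sorted largest to smallest: 3650, 1397, 863 bp.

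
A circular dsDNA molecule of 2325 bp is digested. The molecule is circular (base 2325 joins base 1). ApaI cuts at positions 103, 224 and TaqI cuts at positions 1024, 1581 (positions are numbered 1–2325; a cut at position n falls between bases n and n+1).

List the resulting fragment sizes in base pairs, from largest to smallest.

847, 800, 557, 121 bp

Combined cut positions (sorted): 103, 224, 1024, 1581.
Circular molecule, 4 cuts → 4 fragments:
  224 − 103 = 121 bp
  1024 − 224 = 800 bp
  1581 − 1024 = 557 bp
  wrap: 2325 − 1581 + 103 = 847 bp
Sorted largest to smallest: 847, 800, 557, 121 bp.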